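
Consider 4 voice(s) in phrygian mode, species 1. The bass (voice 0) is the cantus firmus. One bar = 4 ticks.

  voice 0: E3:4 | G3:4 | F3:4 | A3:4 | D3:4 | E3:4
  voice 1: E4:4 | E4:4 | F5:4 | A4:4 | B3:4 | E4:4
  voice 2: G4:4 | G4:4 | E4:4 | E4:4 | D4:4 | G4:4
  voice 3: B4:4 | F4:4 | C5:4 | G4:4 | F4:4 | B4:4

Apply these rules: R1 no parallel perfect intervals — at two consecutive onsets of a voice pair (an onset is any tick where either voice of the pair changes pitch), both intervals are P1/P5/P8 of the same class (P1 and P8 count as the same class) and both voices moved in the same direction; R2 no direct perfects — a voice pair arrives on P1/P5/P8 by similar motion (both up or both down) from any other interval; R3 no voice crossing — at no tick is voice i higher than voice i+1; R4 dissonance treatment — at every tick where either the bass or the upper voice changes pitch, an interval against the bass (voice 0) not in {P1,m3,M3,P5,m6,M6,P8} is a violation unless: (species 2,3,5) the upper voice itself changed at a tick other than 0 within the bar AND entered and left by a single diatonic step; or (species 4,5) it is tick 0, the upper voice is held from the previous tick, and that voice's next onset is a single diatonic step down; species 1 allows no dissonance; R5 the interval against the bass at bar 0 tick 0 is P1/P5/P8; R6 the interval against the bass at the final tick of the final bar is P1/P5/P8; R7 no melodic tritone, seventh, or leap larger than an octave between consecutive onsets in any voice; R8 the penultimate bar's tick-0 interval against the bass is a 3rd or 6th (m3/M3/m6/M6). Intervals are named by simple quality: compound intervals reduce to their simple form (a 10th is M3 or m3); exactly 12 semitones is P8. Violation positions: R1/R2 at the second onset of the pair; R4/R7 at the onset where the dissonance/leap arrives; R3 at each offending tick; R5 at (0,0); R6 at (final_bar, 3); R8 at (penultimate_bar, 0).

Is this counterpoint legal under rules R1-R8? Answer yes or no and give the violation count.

No (26 violations)

bar 0: v0=E3 v1=E4 v2=G4 v3=B4 (P5)
bar 1: v0=G3 v1=E4 v2=G4 v3=F4 (m7)
bar 2: v0=F3 v1=F5 v2=E4 v3=C5 (P5)
bar 3: v0=A3 v1=A4 v2=E4 v3=G4 (m7)
bar 4: v0=D3 v1=B3 v2=D4 v3=F4 (m3)
bar 5: v0=E3 v1=E4 v2=G4 v3=B4 (P5)
  R5 @ bar0.0: opens on m3
  R3 @ bar1.0: G4 above F4
  R4 @ bar1.0: G3/F4 m7 untreated
  R7 @ bar1.0: B4->F4 leap 6st
  R3 @ bar1.1: G4 above F4
  R3 @ bar1.2: G4 above F4
  R3 @ bar1.3: G4 above F4
  R3 @ bar2.0: F5 above E4
  R4 @ bar2.0: F3/E4 M7 untreated
  R7 @ bar2.0: E4->F5 leap 13st
  R3 @ bar2.1: F5 above E4
  R3 @ bar2.2: F5 above E4
  R3 @ bar2.3: F5 above E4
  R3 @ bar3.0: A4 above E4
  R4 @ bar3.0: A3/G4 m7 untreated
  R3 @ bar3.1: A4 above E4
  R3 @ bar3.2: A4 above E4
  R3 @ bar3.3: A4 above E4
  R2 @ bar4.0: A3/E4 P5 -> D3/D4 P8 similar
  R7 @ bar4.0: A4->B3 leap 10st
  R8 @ bar4.0: penult P8 not 3rd/6th
  R2 @ bar5.0: D3/B3 M6 -> E3/E4 P8 similar
  R2 @ bar5.0: D3/F4 m3 -> E3/B4 P5 similar
  R2 @ bar5.0: B3/F4 TT -> E4/B4 P5 similar
  R7 @ bar5.0: F4->B4 leap 6st
  R6 @ bar5.3: closes on m3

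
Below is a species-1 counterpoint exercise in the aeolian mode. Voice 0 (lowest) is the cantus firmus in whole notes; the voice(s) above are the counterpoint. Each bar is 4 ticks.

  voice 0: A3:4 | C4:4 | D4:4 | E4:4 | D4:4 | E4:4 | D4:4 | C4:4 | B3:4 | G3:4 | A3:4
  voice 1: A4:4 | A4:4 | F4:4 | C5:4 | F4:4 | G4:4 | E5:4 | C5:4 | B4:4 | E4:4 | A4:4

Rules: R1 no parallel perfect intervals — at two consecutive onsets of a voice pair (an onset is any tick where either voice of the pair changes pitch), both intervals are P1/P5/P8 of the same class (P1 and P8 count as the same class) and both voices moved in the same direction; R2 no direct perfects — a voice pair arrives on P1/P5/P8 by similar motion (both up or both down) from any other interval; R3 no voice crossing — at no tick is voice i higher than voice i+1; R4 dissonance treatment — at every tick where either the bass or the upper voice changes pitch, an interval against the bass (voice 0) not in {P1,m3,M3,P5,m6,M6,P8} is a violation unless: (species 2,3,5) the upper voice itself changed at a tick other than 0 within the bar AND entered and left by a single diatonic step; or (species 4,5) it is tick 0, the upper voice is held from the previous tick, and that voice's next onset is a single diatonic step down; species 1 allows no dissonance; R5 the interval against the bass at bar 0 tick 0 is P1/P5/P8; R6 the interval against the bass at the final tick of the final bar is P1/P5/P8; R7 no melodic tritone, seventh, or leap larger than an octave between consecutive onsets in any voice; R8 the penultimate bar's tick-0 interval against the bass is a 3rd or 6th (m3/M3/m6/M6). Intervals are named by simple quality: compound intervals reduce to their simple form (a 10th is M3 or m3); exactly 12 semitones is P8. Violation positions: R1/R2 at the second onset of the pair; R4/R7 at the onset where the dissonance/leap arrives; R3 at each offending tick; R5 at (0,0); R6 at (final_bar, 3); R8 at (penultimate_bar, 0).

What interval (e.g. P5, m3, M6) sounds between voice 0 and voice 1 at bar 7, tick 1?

P8

voice 0=C4 voice 1=C5 -> P8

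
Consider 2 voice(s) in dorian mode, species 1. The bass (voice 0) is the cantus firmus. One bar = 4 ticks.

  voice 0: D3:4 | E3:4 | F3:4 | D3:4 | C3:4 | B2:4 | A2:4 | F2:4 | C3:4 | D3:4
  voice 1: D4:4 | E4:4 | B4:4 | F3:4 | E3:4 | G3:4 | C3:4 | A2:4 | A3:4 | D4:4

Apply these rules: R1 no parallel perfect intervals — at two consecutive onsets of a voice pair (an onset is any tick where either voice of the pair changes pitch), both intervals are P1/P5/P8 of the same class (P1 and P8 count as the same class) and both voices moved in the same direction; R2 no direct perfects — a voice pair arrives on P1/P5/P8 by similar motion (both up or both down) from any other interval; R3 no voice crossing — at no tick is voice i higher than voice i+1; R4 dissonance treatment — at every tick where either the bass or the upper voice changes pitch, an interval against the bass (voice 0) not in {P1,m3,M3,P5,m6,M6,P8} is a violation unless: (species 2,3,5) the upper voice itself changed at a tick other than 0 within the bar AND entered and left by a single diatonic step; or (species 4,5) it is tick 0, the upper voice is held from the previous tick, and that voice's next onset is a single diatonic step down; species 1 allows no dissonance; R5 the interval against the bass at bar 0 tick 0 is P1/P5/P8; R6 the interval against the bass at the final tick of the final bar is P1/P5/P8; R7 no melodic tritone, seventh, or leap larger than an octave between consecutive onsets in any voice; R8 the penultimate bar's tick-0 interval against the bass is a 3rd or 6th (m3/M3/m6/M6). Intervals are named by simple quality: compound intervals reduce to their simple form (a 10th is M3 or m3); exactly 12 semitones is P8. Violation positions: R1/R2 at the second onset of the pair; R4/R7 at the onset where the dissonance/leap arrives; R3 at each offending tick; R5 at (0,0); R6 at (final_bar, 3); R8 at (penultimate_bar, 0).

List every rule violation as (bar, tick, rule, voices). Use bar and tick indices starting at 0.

(1, 0, R1, (0, 1))
(2, 0, R4, (0, 1))
(3, 0, R7, (1,))
(9, 0, R2, (0, 1))

bar 0: v0=D3 v1=D4 downbeat P8
bar 1: v0=E3 v1=E4 downbeat P8
bar 2: v0=F3 v1=B4 downbeat TT
bar 3: v0=D3 v1=F3 downbeat m3
bar 4: v0=C3 v1=E3 downbeat M3
bar 5: v0=B2 v1=G3 downbeat m6
bar 6: v0=A2 v1=C3 downbeat m3
bar 7: v0=F2 v1=A2 downbeat M3
bar 8: v0=C3 v1=A3 downbeat M6
bar 9: v0=D3 v1=D4 downbeat P8
  -> R1 @ bar 1 tick 0 v(0, 1): D3/D4 P8 -> E3/E4 P8 similar
  -> R4 @ bar 2 tick 0 v(0, 1): F3/B4 TT untreated
  -> R7 @ bar 3 tick 0 v(1,): B4->F3 leap 18st
  -> R2 @ bar 9 tick 0 v(0, 1): C3/A3 M6 -> D3/D4 P8 similar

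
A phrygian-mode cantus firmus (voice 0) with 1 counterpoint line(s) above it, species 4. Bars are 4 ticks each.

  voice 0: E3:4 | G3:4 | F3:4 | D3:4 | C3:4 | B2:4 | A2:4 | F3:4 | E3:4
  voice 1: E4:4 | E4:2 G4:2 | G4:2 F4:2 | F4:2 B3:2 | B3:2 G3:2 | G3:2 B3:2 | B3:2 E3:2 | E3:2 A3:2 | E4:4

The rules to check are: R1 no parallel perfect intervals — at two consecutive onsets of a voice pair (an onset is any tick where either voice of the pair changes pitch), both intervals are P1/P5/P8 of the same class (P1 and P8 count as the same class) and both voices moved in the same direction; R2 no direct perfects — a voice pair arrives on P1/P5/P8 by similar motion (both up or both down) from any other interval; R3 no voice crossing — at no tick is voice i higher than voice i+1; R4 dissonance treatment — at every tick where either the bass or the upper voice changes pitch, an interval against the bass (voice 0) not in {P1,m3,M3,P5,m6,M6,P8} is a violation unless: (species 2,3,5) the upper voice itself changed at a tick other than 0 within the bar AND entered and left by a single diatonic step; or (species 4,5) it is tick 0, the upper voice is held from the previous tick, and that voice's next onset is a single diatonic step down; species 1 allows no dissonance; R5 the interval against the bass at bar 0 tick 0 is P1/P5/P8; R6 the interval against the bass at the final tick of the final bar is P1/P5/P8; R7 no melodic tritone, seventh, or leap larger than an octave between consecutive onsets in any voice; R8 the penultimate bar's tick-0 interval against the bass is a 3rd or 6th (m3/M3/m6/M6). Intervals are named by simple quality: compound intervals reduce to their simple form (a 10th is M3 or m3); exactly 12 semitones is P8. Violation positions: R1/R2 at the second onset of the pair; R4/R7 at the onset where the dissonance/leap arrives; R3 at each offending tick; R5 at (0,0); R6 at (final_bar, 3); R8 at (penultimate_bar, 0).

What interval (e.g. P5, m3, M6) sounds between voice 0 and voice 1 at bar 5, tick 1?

m6

voice 0=B2 voice 1=G3 -> m6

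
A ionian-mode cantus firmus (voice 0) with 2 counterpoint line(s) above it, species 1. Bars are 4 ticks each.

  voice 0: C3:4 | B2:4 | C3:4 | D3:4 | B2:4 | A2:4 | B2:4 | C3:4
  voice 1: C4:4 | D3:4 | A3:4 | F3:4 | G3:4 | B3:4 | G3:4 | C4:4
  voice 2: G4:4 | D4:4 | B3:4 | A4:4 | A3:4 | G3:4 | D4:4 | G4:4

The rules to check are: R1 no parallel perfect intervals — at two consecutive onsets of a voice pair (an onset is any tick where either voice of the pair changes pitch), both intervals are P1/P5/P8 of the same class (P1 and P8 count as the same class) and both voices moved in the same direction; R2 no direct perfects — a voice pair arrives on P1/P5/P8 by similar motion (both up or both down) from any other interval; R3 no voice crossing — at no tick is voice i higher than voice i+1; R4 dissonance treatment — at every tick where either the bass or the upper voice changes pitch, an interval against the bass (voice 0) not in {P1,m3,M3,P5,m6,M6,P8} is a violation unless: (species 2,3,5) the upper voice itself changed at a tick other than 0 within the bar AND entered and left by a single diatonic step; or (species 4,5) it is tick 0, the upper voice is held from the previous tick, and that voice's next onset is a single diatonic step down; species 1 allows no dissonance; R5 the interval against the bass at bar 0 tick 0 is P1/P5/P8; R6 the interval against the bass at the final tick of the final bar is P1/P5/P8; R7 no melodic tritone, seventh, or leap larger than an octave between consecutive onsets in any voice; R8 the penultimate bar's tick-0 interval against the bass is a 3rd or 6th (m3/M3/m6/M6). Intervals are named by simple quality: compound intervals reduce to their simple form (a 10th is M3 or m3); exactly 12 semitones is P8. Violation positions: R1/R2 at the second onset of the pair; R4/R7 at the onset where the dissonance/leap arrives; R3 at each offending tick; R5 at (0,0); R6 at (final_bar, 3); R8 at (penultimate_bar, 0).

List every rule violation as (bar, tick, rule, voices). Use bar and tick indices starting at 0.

(1, 0, R2, (1, 2))
(1, 0, R7, (1,))
(2, 0, R4, (0, 2))
(3, 0, R2, (0, 2))
(3, 0, R7, (2,))
(4, 0, R4, (0, 2))
(5, 0, R3, (1, 2))
(5, 0, R4, (0, 1))
(5, 0, R4, (0, 2))
(5, 1, R3, (1, 2))
(5, 2, R3, (1, 2))
(5, 3, R3, (1, 2))
(7, 0, R1, (1, 2))
(7, 0, R2, (0, 1))
(7, 0, R2, (0, 2))

bar 0: v0=C3 v1=C4 v2=G4 downbeat P5
bar 1: v0=B2 v1=D3 v2=D4 downbeat m3
bar 2: v0=C3 v1=A3 v2=B3 downbeat M7
bar 3: v0=D3 v1=F3 v2=A4 downbeat P5
bar 4: v0=B2 v1=G3 v2=A3 downbeat m7
bar 5: v0=A2 v1=B3 v2=G3 downbeat m7
bar 6: v0=B2 v1=G3 v2=D4 downbeat m3
bar 7: v0=C3 v1=C4 v2=G4 downbeat P5
  -> R2 @ bar 1 tick 0 v(1, 2): C4/G4 P5 -> D3/D4 P8 similar
  -> R7 @ bar 1 tick 0 v(1,): C4->D3 leap 10st
  -> R4 @ bar 2 tick 0 v(0, 2): C3/B3 M7 untreated
  -> R2 @ bar 3 tick 0 v(0, 2): C3/B3 M7 -> D3/A4 P5 similar
  -> R7 @ bar 3 tick 0 v(2,): B3->A4 leap 10st
  -> R4 @ bar 4 tick 0 v(0, 2): B2/A3 m7 untreated
  -> R3 @ bar 5 tick 0 v(1, 2): B3 above G3
  -> R4 @ bar 5 tick 0 v(0, 1): A2/B3 M2 untreated
  -> R4 @ bar 5 tick 0 v(0, 2): A2/G3 m7 untreated
  -> R3 @ bar 5 tick 1 v(1, 2): B3 above G3
  -> R3 @ bar 5 tick 2 v(1, 2): B3 above G3
  -> R3 @ bar 5 tick 3 v(1, 2): B3 above G3
  -> R1 @ bar 7 tick 0 v(1, 2): G3/D4 P5 -> C4/G4 P5 similar
  -> R2 @ bar 7 tick 0 v(0, 1): B2/G3 m6 -> C3/C4 P8 similar
  -> R2 @ bar 7 tick 0 v(0, 2): B2/D4 m3 -> C3/G4 P5 similar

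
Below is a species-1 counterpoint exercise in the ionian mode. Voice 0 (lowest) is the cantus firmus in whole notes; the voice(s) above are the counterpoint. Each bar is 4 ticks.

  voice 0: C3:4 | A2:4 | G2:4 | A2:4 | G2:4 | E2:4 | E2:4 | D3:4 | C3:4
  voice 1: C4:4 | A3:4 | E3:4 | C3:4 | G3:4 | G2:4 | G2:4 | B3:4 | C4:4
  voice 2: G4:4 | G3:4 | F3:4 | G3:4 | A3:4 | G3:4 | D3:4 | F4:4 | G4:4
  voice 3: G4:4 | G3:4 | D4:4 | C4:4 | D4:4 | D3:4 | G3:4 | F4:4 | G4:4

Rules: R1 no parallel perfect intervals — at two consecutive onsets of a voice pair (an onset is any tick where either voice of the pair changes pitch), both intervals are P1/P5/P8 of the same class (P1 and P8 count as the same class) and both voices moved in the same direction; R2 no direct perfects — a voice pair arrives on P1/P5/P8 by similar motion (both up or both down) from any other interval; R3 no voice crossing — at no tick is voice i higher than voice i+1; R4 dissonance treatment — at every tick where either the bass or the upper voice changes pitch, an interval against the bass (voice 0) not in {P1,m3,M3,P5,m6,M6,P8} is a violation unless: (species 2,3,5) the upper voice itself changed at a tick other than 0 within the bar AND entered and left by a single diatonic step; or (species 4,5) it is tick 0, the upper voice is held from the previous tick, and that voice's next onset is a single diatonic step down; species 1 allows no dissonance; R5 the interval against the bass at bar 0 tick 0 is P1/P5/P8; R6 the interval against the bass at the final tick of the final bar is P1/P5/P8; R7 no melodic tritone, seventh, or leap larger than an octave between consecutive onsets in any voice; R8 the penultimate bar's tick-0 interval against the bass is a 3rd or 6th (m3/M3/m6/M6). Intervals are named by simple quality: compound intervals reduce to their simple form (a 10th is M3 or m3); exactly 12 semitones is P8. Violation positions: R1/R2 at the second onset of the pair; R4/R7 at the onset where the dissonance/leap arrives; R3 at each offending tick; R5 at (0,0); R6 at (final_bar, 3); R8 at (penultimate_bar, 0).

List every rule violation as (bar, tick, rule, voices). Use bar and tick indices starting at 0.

bar 0: v0=C3 v1=C4 v2=G4 v3=G4 downbeat P5
bar 1: v0=A2 v1=A3 v2=G3 v3=G3 downbeat m7
bar 2: v0=G2 v1=E3 v2=F3 v3=D4 downbeat P5
bar 3: v0=A2 v1=C3 v2=G3 v3=C4 downbeat m3
bar 4: v0=G2 v1=G3 v2=A3 v3=D4 downbeat P5
bar 5: v0=E2 v1=G2 v2=G3 v3=D3 downbeat m7
bar 6: v0=E2 v1=G2 v2=D3 v3=G3 downbeat m3
bar 7: v0=D3 v1=B3 v2=F4 v3=F4 downbeat m3
bar 8: v0=C3 v1=C4 v2=G4 v3=G4 downbeat P5
  -> R1 @ bar 1 tick 0 v(0, 1): C3/C4 P8 -> A2/A3 P8 similar
  -> R1 @ bar 1 tick 0 v(2, 3): G4/G4 P1 -> G3/G3 P1 similar
  -> R3 @ bar 1 tick 0 v(1, 2): A3 above G3
  -> R4 @ bar 1 tick 0 v(0, 2): A2/G3 m7 untreated
  -> R4 @ bar 1 tick 0 v(0, 3): A2/G3 m7 untreated
  -> R3 @ bar 1 tick 1 v(1, 2): A3 above G3
  -> R3 @ bar 1 tick 2 v(1, 2): A3 above G3
  -> R3 @ bar 1 tick 3 v(1, 2): A3 above G3
  -> R4 @ bar 2 tick 0 v(0, 2): G2/F3 m7 untreated
  -> R2 @ bar 3 tick 0 v(1, 3): E3/D4 m7 -> C3/C4 P8 similar
  -> R4 @ bar 3 tick 0 v(0, 2): A2/G3 m7 untreated
  -> R2 @ bar 4 tick 0 v(1, 3): C3/C4 P8 -> G3/D4 P5 similar
  -> R4 @ bar 4 tick 0 v(0, 2): G2/A3 M2 untreated
  -> R1 @ bar 5 tick 0 v(1, 3): G3/D4 P5 -> G2/D3 P5 similar
  -> R2 @ bar 5 tick 0 v(1, 2): G3/A3 M2 -> G2/G3 P8 similar
  -> R3 @ bar 5 tick 0 v(2, 3): G3 above D3
  -> R4 @ bar 5 tick 0 v(0, 3): E2/D3 m7 untreated
  -> R3 @ bar 5 tick 1 v(2, 3): G3 above D3
  -> R3 @ bar 5 tick 2 v(2, 3): G3 above D3
  -> R3 @ bar 5 tick 3 v(2, 3): G3 above D3
  -> R4 @ bar 6 tick 0 v(0, 2): E2/D3 m7 untreated
  -> R2 @ bar 7 tick 0 v(2, 3): D3/G3 P4 -> F4/F4 P1 similar
  -> R7 @ bar 7 tick 0 v(0,): E2->D3 leap 10st
  -> R7 @ bar 7 tick 0 v(1,): G2->B3 leap 16st
  -> R7 @ bar 7 tick 0 v(2,): D3->F4 leap 15st
  -> R7 @ bar 7 tick 0 v(3,): G3->F4 leap 10st
  -> R1 @ bar 8 tick 0 v(2, 3): F4/F4 P1 -> G4/G4 P1 similar
  -> R2 @ bar 8 tick 0 v(1, 2): B3/F4 TT -> C4/G4 P5 similar
  -> R2 @ bar 8 tick 0 v(1, 3): B3/F4 TT -> C4/G4 P5 similar

(1, 0, R1, (0, 1))
(1, 0, R1, (2, 3))
(1, 0, R3, (1, 2))
(1, 0, R4, (0, 2))
(1, 0, R4, (0, 3))
(1, 1, R3, (1, 2))
(1, 2, R3, (1, 2))
(1, 3, R3, (1, 2))
(2, 0, R4, (0, 2))
(3, 0, R2, (1, 3))
(3, 0, R4, (0, 2))
(4, 0, R2, (1, 3))
(4, 0, R4, (0, 2))
(5, 0, R1, (1, 3))
(5, 0, R2, (1, 2))
(5, 0, R3, (2, 3))
(5, 0, R4, (0, 3))
(5, 1, R3, (2, 3))
(5, 2, R3, (2, 3))
(5, 3, R3, (2, 3))
(6, 0, R4, (0, 2))
(7, 0, R2, (2, 3))
(7, 0, R7, (0,))
(7, 0, R7, (1,))
(7, 0, R7, (2,))
(7, 0, R7, (3,))
(8, 0, R1, (2, 3))
(8, 0, R2, (1, 2))
(8, 0, R2, (1, 3))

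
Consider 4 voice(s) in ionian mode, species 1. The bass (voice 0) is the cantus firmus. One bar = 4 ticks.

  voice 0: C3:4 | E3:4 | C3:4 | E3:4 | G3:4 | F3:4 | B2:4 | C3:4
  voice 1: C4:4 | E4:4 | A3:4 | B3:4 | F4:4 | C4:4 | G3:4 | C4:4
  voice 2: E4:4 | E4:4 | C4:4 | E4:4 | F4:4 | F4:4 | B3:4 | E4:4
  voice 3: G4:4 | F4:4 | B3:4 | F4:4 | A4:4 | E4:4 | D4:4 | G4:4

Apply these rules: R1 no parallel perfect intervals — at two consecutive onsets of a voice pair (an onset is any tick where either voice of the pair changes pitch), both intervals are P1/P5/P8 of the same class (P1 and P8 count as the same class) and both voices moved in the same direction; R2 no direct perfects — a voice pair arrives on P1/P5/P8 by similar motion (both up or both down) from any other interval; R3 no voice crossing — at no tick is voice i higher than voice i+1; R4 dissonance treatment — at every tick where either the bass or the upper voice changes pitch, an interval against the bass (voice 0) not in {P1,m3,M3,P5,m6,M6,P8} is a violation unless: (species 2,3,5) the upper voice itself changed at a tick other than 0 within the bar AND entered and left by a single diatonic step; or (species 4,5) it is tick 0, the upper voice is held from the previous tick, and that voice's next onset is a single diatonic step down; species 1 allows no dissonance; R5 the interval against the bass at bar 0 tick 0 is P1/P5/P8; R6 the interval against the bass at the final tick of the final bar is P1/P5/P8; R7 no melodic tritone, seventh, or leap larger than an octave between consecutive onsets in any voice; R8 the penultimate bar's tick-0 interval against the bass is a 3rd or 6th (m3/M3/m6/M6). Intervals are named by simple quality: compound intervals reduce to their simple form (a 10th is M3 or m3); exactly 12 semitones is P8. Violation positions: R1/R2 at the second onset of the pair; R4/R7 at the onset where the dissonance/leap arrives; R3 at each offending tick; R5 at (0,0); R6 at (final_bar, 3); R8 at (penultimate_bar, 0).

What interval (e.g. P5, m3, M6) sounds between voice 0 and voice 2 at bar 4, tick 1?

m7

voice 0=G3 voice 2=F4 -> m7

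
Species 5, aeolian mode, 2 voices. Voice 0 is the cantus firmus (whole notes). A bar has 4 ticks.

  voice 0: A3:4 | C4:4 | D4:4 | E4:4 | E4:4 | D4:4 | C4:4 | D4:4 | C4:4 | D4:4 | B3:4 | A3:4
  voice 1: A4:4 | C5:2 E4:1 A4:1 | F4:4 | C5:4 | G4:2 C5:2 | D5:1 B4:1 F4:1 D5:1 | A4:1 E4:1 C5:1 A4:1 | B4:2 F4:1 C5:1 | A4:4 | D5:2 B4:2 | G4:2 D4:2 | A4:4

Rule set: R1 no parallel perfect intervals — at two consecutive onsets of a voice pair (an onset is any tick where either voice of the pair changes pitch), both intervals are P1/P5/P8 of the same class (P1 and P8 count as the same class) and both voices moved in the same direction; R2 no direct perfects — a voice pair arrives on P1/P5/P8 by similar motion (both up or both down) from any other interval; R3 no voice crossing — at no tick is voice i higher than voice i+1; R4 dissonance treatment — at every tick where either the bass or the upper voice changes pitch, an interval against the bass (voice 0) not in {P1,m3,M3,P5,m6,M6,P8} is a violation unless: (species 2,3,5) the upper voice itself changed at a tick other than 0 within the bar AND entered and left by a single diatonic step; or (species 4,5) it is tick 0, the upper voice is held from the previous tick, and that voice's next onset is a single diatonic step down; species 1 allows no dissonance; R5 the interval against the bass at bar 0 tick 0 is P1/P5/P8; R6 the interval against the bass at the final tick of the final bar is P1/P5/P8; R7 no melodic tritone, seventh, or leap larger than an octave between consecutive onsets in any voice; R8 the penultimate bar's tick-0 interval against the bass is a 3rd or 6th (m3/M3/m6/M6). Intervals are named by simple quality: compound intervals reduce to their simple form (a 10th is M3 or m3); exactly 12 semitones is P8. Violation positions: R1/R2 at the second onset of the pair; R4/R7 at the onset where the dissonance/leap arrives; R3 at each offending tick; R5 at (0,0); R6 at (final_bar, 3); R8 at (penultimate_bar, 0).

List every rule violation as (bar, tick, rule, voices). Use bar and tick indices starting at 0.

bar 0: v0=A3 v1=A4 downbeat P8
bar 1: v0=C4 v1=C5 downbeat P8
bar 2: v0=D4 v1=F4 downbeat m3
bar 3: v0=E4 v1=C5 downbeat m6
bar 4: v0=E4 v1=G4 downbeat m3
bar 5: v0=D4 v1=D5 downbeat P8
bar 6: v0=C4 v1=A4 downbeat M6
bar 7: v0=D4 v1=B4 downbeat M6
bar 8: v0=C4 v1=A4 downbeat M6
bar 9: v0=D4 v1=D5 downbeat P8
bar 10: v0=B3 v1=G4 downbeat m6
bar 11: v0=A3 v1=A4 downbeat P8
  -> R1 @ bar 1 tick 0 v(0, 1): A3/A4 P8 -> C4/C5 P8 similar
  -> R7 @ bar 5 tick 2 v(1,): B4->F4 leap 6st
  -> R7 @ bar 7 tick 2 v(1,): B4->F4 leap 6st
  -> R4 @ bar 7 tick 3 v(0, 1): D4/C5 m7 untreated
  -> R2 @ bar 9 tick 0 v(0, 1): C4/A4 M6 -> D4/D5 P8 similar

(1, 0, R1, (0, 1))
(5, 2, R7, (1,))
(7, 2, R7, (1,))
(7, 3, R4, (0, 1))
(9, 0, R2, (0, 1))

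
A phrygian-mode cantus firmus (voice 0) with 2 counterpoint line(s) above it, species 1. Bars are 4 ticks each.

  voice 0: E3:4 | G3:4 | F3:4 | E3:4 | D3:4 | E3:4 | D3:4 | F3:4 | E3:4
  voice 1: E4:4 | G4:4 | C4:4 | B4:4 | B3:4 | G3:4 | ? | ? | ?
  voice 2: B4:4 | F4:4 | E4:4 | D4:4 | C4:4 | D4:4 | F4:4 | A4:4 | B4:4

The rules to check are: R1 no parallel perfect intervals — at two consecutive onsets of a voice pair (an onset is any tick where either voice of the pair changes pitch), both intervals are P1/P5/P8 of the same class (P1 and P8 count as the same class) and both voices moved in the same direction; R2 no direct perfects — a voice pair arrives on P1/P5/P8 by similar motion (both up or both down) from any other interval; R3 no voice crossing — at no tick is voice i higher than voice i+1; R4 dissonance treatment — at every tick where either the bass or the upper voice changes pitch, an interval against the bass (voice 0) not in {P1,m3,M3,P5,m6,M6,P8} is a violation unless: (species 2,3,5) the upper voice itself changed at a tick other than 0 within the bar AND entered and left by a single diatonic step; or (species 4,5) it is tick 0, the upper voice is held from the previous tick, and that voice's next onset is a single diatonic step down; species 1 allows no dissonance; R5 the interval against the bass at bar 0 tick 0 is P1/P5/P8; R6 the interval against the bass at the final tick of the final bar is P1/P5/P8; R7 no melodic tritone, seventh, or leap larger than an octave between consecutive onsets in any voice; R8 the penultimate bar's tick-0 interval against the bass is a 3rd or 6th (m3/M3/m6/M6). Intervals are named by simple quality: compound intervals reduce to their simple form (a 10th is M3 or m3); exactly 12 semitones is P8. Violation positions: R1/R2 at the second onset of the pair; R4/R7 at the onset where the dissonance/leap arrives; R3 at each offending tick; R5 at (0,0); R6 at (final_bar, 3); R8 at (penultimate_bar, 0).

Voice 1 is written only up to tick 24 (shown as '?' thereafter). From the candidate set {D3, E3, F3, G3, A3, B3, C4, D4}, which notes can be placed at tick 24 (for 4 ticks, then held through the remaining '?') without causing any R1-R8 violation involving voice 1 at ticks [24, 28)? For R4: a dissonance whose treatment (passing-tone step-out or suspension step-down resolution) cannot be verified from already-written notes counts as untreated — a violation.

D3: violates R2
E3: violates R4
F3: legal
G3: violates R4
A3: legal
B3: legal
C4: violates R4
D4: legal

{A3, B3, D4, F3}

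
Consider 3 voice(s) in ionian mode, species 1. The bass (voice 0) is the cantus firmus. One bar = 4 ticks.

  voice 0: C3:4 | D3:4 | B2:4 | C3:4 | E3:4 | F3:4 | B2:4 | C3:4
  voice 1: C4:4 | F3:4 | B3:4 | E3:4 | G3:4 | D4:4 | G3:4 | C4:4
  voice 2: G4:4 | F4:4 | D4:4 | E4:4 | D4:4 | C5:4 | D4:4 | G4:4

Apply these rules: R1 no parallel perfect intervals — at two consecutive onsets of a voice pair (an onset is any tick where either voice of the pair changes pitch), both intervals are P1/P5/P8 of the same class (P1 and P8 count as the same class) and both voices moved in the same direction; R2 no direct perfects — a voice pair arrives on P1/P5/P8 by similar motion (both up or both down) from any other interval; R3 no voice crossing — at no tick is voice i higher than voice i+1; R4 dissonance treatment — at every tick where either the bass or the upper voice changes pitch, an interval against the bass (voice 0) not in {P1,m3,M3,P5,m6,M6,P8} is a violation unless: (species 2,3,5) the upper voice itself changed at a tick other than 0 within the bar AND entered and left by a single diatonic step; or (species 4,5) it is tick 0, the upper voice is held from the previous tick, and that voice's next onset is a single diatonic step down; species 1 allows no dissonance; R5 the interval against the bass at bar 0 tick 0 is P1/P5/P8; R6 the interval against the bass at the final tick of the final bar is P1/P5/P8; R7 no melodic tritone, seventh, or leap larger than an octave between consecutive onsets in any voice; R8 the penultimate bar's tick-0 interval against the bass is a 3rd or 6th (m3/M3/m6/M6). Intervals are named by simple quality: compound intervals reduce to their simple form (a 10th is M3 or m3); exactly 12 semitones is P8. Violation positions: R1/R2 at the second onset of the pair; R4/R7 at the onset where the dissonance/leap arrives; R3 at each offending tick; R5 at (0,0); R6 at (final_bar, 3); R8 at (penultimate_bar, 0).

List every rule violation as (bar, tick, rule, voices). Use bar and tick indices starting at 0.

bar 0: v0=C3 v1=C4 v2=G4 downbeat P5
bar 1: v0=D3 v1=F3 v2=F4 downbeat m3
bar 2: v0=B2 v1=B3 v2=D4 downbeat m3
bar 3: v0=C3 v1=E3 v2=E4 downbeat M3
bar 4: v0=E3 v1=G3 v2=D4 downbeat m7
bar 5: v0=F3 v1=D4 v2=C5 downbeat P5
bar 6: v0=B2 v1=G3 v2=D4 downbeat m3
bar 7: v0=C3 v1=C4 v2=G4 downbeat P5
  -> R2 @ bar 1 tick 0 v(1, 2): C4/G4 P5 -> F3/F4 P8 similar
  -> R7 @ bar 2 tick 0 v(1,): F3->B3 leap 6st
  -> R4 @ bar 4 tick 0 v(0, 2): E3/D4 m7 untreated
  -> R2 @ bar 5 tick 0 v(0, 2): E3/D4 m7 -> F3/C5 P5 similar
  -> R7 @ bar 5 tick 0 v(2,): D4->C5 leap 10st
  -> R2 @ bar 6 tick 0 v(1, 2): D4/C5 m7 -> G3/D4 P5 similar
  -> R7 @ bar 6 tick 0 v(0,): F3->B2 leap 6st
  -> R7 @ bar 6 tick 0 v(2,): C5->D4 leap 10st
  -> R1 @ bar 7 tick 0 v(1, 2): G3/D4 P5 -> C4/G4 P5 similar
  -> R2 @ bar 7 tick 0 v(0, 1): B2/G3 m6 -> C3/C4 P8 similar
  -> R2 @ bar 7 tick 0 v(0, 2): B2/D4 m3 -> C3/G4 P5 similar

(1, 0, R2, (1, 2))
(2, 0, R7, (1,))
(4, 0, R4, (0, 2))
(5, 0, R2, (0, 2))
(5, 0, R7, (2,))
(6, 0, R2, (1, 2))
(6, 0, R7, (0,))
(6, 0, R7, (2,))
(7, 0, R1, (1, 2))
(7, 0, R2, (0, 1))
(7, 0, R2, (0, 2))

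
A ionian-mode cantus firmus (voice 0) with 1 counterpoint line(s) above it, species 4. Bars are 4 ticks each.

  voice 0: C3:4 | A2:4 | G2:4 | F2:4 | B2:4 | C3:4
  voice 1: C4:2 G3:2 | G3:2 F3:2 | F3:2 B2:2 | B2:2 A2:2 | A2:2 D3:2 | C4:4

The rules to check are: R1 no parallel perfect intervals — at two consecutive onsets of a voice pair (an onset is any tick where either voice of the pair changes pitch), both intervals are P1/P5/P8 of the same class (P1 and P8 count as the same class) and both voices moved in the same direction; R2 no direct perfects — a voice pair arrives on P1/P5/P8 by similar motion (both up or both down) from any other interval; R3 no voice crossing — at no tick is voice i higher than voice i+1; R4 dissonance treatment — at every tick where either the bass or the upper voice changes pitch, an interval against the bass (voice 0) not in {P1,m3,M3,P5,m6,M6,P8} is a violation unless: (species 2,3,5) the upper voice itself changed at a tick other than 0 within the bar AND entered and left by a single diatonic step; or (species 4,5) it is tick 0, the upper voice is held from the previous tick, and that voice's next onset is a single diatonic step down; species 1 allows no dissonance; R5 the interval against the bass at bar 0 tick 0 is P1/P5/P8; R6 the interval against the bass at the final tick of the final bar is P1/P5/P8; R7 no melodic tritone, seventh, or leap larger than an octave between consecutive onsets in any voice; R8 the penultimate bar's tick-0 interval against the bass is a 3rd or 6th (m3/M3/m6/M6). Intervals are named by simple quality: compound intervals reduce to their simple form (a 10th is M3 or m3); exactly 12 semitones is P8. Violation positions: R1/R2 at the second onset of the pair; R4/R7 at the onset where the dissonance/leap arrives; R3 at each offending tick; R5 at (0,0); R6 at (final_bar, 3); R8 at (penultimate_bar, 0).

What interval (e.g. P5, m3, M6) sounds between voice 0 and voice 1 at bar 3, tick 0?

voice 0=F2 voice 1=B2 -> TT

TT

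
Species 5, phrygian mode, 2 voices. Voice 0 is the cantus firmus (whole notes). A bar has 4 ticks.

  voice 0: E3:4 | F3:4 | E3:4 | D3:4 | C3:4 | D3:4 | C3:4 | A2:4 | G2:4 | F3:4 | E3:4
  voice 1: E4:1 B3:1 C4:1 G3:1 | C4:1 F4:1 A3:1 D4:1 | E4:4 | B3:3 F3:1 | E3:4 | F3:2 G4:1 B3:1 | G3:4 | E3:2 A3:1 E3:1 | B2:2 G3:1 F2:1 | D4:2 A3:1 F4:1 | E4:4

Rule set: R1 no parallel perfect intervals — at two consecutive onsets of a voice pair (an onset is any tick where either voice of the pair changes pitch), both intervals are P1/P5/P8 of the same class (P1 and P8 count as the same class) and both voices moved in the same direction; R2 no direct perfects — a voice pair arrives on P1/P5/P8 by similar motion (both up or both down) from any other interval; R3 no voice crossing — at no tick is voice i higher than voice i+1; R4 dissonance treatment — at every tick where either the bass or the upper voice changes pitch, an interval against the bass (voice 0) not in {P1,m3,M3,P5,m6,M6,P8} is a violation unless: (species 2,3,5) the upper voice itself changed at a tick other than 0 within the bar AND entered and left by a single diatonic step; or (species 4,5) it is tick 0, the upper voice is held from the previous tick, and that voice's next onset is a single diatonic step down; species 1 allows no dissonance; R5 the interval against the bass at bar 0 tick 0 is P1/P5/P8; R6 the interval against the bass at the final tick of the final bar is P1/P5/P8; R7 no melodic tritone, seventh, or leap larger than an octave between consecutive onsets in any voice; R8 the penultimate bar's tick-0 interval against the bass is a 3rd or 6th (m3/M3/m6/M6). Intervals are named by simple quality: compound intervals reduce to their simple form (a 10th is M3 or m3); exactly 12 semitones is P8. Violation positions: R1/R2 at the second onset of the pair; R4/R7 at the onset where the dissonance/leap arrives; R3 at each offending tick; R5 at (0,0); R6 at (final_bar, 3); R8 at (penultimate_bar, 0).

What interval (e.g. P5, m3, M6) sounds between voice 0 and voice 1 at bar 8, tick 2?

voice 0=G2 voice 1=G3 -> P8

P8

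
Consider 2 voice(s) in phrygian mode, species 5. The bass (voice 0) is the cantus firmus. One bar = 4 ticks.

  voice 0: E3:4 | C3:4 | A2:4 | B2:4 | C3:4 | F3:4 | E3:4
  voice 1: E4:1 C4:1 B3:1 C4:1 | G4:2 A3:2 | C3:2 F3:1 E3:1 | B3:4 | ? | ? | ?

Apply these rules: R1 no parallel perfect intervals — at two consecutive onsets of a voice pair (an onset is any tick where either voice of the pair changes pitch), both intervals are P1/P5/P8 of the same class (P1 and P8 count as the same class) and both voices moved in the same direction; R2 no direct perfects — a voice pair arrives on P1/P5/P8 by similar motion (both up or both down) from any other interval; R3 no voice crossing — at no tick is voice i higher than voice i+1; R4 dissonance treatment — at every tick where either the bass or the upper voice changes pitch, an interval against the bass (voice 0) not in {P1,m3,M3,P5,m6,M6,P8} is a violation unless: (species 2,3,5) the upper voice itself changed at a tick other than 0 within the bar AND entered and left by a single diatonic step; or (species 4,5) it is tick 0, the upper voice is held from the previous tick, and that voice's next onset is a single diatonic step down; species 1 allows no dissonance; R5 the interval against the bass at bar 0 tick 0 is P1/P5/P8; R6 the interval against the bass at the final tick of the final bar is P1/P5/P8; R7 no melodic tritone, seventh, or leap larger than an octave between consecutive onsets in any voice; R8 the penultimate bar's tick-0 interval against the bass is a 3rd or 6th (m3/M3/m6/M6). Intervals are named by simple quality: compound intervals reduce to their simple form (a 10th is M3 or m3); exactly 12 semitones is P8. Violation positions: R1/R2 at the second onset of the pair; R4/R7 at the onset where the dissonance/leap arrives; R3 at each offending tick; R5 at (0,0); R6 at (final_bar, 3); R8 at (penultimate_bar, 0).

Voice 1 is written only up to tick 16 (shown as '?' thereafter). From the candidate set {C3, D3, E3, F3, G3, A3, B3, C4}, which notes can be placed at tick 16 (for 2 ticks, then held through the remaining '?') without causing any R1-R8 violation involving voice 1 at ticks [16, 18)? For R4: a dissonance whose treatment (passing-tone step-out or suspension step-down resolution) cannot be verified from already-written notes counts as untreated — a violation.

C3: violates R7
D3: violates R4
E3: legal
F3: violates R4,R7
G3: legal
A3: legal
B3: violates R4
C4: violates R1

{A3, E3, G3}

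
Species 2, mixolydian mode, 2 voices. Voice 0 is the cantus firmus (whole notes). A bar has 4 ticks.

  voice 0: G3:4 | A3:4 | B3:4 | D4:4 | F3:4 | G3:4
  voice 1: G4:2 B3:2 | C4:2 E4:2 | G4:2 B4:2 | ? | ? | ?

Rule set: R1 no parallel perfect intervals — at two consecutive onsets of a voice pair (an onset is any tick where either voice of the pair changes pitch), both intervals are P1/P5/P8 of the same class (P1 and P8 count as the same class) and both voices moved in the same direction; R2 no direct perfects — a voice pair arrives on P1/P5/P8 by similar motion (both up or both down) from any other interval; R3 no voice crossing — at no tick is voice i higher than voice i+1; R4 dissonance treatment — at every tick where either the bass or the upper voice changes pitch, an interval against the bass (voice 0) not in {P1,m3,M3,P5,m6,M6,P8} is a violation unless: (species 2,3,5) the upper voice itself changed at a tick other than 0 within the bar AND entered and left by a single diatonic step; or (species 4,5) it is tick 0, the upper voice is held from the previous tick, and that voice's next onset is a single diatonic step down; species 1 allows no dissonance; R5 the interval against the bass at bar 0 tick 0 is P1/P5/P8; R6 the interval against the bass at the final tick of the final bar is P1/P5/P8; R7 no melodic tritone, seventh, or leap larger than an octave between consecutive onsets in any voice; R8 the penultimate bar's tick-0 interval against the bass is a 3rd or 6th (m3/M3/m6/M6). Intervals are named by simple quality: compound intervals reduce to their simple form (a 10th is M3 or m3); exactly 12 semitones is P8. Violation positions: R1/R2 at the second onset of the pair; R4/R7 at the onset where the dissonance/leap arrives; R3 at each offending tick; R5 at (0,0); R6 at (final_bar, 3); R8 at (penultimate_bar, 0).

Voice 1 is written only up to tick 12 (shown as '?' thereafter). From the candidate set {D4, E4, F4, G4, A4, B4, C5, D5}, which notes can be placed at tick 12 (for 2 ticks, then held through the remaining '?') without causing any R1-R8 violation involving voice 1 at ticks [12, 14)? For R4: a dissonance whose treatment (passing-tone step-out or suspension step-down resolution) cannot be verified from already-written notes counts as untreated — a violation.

D4: legal
E4: violates R4
F4: violates R7
G4: violates R4
A4: legal
B4: legal
C5: violates R4
D5: violates R1

{A4, B4, D4}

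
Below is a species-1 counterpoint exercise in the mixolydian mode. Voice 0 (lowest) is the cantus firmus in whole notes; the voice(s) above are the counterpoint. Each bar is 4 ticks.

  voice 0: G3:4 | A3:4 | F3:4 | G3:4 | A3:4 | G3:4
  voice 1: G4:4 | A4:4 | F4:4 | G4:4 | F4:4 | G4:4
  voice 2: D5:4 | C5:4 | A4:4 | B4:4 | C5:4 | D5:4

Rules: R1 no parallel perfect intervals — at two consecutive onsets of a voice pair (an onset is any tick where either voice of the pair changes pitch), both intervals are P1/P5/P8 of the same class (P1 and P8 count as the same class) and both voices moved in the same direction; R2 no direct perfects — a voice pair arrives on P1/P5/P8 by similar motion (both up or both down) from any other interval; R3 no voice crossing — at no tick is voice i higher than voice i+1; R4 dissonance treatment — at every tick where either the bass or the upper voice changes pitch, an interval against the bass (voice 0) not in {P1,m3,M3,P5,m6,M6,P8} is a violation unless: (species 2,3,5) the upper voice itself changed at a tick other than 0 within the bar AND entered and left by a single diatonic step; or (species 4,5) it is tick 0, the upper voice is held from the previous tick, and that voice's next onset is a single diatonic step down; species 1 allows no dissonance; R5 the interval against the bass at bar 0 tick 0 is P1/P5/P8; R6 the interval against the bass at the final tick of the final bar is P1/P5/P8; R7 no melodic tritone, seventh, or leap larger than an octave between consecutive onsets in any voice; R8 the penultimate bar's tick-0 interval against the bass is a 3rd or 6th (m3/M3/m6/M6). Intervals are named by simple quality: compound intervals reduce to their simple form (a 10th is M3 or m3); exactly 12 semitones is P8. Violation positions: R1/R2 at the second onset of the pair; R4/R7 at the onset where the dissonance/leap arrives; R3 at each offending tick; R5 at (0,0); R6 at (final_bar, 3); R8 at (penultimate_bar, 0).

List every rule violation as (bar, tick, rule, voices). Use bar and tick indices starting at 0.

bar 0: v0=G3 v1=G4 v2=D5 downbeat P5
bar 1: v0=A3 v1=A4 v2=C5 downbeat m3
bar 2: v0=F3 v1=F4 v2=A4 downbeat M3
bar 3: v0=G3 v1=G4 v2=B4 downbeat M3
bar 4: v0=A3 v1=F4 v2=C5 downbeat m3
bar 5: v0=G3 v1=G4 v2=D5 downbeat P5
  -> R1 @ bar 1 tick 0 v(0, 1): G3/G4 P8 -> A3/A4 P8 similar
  -> R1 @ bar 2 tick 0 v(0, 1): A3/A4 P8 -> F3/F4 P8 similar
  -> R1 @ bar 3 tick 0 v(0, 1): F3/F4 P8 -> G3/G4 P8 similar
  -> R1 @ bar 5 tick 0 v(1, 2): F4/C5 P5 -> G4/D5 P5 similar

(1, 0, R1, (0, 1))
(2, 0, R1, (0, 1))
(3, 0, R1, (0, 1))
(5, 0, R1, (1, 2))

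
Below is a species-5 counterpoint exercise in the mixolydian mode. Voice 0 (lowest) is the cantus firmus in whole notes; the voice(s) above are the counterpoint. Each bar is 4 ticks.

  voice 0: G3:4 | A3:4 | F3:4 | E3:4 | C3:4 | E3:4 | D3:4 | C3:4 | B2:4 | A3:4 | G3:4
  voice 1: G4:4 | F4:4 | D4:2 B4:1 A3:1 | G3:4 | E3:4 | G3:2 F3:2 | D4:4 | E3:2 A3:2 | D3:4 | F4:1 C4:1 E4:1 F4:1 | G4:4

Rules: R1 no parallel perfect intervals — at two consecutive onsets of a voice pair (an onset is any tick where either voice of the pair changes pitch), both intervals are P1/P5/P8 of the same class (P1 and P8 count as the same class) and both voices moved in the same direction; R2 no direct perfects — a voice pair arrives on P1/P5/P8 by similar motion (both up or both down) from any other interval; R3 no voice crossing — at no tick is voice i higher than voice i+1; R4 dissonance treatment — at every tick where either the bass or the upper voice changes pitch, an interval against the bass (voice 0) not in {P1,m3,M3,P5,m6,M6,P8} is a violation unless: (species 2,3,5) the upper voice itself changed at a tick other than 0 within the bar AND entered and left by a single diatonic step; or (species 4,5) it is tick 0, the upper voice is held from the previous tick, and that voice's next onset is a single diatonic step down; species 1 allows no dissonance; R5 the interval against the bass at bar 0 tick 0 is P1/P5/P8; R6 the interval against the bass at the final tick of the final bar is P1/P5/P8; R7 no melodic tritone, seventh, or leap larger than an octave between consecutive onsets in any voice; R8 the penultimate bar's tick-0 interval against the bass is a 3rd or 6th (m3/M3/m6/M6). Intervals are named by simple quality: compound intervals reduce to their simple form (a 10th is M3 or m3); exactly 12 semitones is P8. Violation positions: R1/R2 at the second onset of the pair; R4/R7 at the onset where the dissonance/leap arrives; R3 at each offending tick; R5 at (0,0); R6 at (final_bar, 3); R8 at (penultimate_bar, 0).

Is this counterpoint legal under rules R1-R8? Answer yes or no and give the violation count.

No (6 violations)

bar 0: v0=G3 v1=G4 (P8)
bar 1: v0=A3 v1=F4 (m6)
bar 2: v0=F3 v1=D4 (M6)
bar 3: v0=E3 v1=G3 (m3)
bar 4: v0=C3 v1=E3 (M3)
bar 5: v0=E3 v1=G3 (m3)
bar 6: v0=D3 v1=D4 (P8)
bar 7: v0=C3 v1=E3 (M3)
bar 8: v0=B2 v1=D3 (m3)
bar 9: v0=A3 v1=F4 (m6)
bar 10: v0=G3 v1=G4 (P8)
  R4 @ bar2.2: F3/B4 TT untreated
  R7 @ bar2.3: B4->A3 leap 14st
  R4 @ bar5.2: E3/F3 m2 untreated
  R7 @ bar7.0: D4->E3 leap 10st
  R7 @ bar9.0: B2->A3 leap 10st
  R7 @ bar9.0: D3->F4 leap 15st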